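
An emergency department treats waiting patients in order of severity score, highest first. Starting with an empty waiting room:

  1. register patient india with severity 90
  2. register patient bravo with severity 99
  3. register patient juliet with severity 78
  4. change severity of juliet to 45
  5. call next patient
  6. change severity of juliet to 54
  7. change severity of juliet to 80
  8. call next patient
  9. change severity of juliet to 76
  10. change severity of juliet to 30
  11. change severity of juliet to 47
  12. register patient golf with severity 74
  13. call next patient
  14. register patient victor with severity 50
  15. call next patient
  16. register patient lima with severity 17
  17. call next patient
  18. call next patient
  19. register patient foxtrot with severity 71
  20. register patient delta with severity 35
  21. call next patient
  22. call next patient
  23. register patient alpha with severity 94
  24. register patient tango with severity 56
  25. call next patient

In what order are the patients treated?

add india (severity 90) → {india:90}
add bravo (severity 99) → {bravo:99, india:90}
add juliet (severity 78) → {bravo:99, india:90, juliet:78}
update juliet to severity 45 → {bravo:99, india:90, juliet:45}
call next patient → bravo; now {india:90, juliet:45}
update juliet to severity 54 → {india:90, juliet:54}
update juliet to severity 80 → {india:90, juliet:80}
call next patient → india; now {juliet:80}
update juliet to severity 76 → {juliet:76}
update juliet to severity 30 → {juliet:30}
update juliet to severity 47 → {juliet:47}
add golf (severity 74) → {golf:74, juliet:47}
call next patient → golf; now {juliet:47}
add victor (severity 50) → {victor:50, juliet:47}
call next patient → victor; now {juliet:47}
add lima (severity 17) → {juliet:47, lima:17}
call next patient → juliet; now {lima:17}
call next patient → lima; now {}
add foxtrot (severity 71) → {foxtrot:71}
add delta (severity 35) → {foxtrot:71, delta:35}
call next patient → foxtrot; now {delta:35}
call next patient → delta; now {}
add alpha (severity 94) → {alpha:94}
add tango (severity 56) → {alpha:94, tango:56}
call next patient → alpha; now {tango:56}

[bravo, india, golf, victor, juliet, lima, foxtrot, delta, alpha]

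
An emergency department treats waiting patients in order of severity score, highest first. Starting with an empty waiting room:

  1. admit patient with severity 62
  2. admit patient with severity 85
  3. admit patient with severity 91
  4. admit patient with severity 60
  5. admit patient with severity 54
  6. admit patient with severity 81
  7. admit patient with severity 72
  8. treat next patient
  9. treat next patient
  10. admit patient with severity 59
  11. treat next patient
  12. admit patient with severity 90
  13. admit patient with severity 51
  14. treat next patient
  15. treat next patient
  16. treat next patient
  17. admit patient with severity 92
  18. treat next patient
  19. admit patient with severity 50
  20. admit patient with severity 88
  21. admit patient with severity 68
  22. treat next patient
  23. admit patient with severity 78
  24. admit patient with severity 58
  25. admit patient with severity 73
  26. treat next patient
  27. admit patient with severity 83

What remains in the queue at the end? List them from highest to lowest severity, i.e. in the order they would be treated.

83, 73, 68, 60, 59, 58, 54, 51, 50

insert 62 → {62}
insert 85 → {85, 62}
insert 91 → {91, 85, 62}
insert 60 → {91, 85, 62, 60}
insert 54 → {91, 85, 62, 60, 54}
insert 81 → {91, 85, 81, 62, 60, 54}
insert 72 → {91, 85, 81, 72, 62, 60, 54}
treat next patient → 91; now {85, 81, 72, 62, 60, 54}
treat next patient → 85; now {81, 72, 62, 60, 54}
insert 59 → {81, 72, 62, 60, 59, 54}
treat next patient → 81; now {72, 62, 60, 59, 54}
insert 90 → {90, 72, 62, 60, 59, 54}
insert 51 → {90, 72, 62, 60, 59, 54, 51}
treat next patient → 90; now {72, 62, 60, 59, 54, 51}
treat next patient → 72; now {62, 60, 59, 54, 51}
treat next patient → 62; now {60, 59, 54, 51}
insert 92 → {92, 60, 59, 54, 51}
treat next patient → 92; now {60, 59, 54, 51}
insert 50 → {60, 59, 54, 51, 50}
insert 88 → {88, 60, 59, 54, 51, 50}
insert 68 → {88, 68, 60, 59, 54, 51, 50}
treat next patient → 88; now {68, 60, 59, 54, 51, 50}
insert 78 → {78, 68, 60, 59, 54, 51, 50}
insert 58 → {78, 68, 60, 59, 58, 54, 51, 50}
insert 73 → {78, 73, 68, 60, 59, 58, 54, 51, 50}
treat next patient → 78; now {73, 68, 60, 59, 58, 54, 51, 50}
insert 83 → {83, 73, 68, 60, 59, 58, 54, 51, 50}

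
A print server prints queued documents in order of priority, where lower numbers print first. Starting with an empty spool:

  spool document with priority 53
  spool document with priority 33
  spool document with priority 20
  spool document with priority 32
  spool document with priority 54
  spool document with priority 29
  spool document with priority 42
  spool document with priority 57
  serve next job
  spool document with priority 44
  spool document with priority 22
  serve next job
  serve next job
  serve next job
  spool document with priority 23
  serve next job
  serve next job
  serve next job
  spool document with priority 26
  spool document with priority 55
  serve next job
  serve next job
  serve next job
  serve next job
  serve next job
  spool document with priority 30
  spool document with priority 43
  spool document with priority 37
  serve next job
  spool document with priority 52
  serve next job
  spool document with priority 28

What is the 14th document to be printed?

insert 53 → {53}
insert 33 → {33, 53}
insert 20 → {20, 33, 53}
insert 32 → {20, 32, 33, 53}
insert 54 → {20, 32, 33, 53, 54}
insert 29 → {20, 29, 32, 33, 53, 54}
insert 42 → {20, 29, 32, 33, 42, 53, 54}
insert 57 → {20, 29, 32, 33, 42, 53, 54, 57}
serve next job → 20; now {29, 32, 33, 42, 53, 54, 57}
insert 44 → {29, 32, 33, 42, 44, 53, 54, 57}
insert 22 → {22, 29, 32, 33, 42, 44, 53, 54, 57}
serve next job → 22; now {29, 32, 33, 42, 44, 53, 54, 57}
serve next job → 29; now {32, 33, 42, 44, 53, 54, 57}
serve next job → 32; now {33, 42, 44, 53, 54, 57}
insert 23 → {23, 33, 42, 44, 53, 54, 57}
serve next job → 23; now {33, 42, 44, 53, 54, 57}
serve next job → 33; now {42, 44, 53, 54, 57}
serve next job → 42; now {44, 53, 54, 57}
insert 26 → {26, 44, 53, 54, 57}
insert 55 → {26, 44, 53, 54, 55, 57}
serve next job → 26; now {44, 53, 54, 55, 57}
serve next job → 44; now {53, 54, 55, 57}
serve next job → 53; now {54, 55, 57}
serve next job → 54; now {55, 57}
serve next job → 55; now {57}
insert 30 → {30, 57}
insert 43 → {30, 43, 57}
insert 37 → {30, 37, 43, 57}
serve next job → 30; now {37, 43, 57}
insert 52 → {37, 43, 52, 57}
serve next job → 37; now {43, 52, 57}
insert 28 → {28, 43, 52, 57}

37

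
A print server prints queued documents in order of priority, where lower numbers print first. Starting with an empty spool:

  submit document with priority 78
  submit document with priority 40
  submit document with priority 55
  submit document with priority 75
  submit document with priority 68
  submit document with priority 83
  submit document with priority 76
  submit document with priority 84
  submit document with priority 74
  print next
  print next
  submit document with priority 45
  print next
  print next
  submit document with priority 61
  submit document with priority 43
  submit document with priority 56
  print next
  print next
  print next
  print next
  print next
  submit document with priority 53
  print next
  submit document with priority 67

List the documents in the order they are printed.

40 → 55 → 45 → 68 → 43 → 56 → 61 → 74 → 75 → 53

insert 78 → {78}
insert 40 → {40, 78}
insert 55 → {40, 55, 78}
insert 75 → {40, 55, 75, 78}
insert 68 → {40, 55, 68, 75, 78}
insert 83 → {40, 55, 68, 75, 78, 83}
insert 76 → {40, 55, 68, 75, 76, 78, 83}
insert 84 → {40, 55, 68, 75, 76, 78, 83, 84}
insert 74 → {40, 55, 68, 74, 75, 76, 78, 83, 84}
print next → 40; now {55, 68, 74, 75, 76, 78, 83, 84}
print next → 55; now {68, 74, 75, 76, 78, 83, 84}
insert 45 → {45, 68, 74, 75, 76, 78, 83, 84}
print next → 45; now {68, 74, 75, 76, 78, 83, 84}
print next → 68; now {74, 75, 76, 78, 83, 84}
insert 61 → {61, 74, 75, 76, 78, 83, 84}
insert 43 → {43, 61, 74, 75, 76, 78, 83, 84}
insert 56 → {43, 56, 61, 74, 75, 76, 78, 83, 84}
print next → 43; now {56, 61, 74, 75, 76, 78, 83, 84}
print next → 56; now {61, 74, 75, 76, 78, 83, 84}
print next → 61; now {74, 75, 76, 78, 83, 84}
print next → 74; now {75, 76, 78, 83, 84}
print next → 75; now {76, 78, 83, 84}
insert 53 → {53, 76, 78, 83, 84}
print next → 53; now {76, 78, 83, 84}
insert 67 → {67, 76, 78, 83, 84}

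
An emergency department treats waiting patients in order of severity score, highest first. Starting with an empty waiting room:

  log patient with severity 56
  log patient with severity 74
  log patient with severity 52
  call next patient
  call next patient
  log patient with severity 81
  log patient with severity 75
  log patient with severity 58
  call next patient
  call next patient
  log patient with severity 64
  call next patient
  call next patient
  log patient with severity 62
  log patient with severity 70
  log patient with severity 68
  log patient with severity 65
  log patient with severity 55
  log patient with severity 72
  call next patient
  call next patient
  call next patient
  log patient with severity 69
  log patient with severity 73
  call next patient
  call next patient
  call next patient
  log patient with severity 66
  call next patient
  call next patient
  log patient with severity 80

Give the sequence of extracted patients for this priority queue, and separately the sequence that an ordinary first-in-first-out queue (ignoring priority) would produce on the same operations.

priority queue: 74 → 56 → 81 → 75 → 64 → 58 → 72 → 70 → 68 → 73 → 69 → 65 → 66 → 62; FIFO queue: [56, 74, 52, 81, 75, 58, 64, 62, 70, 68, 65, 55, 72, 69]

insert 56 → {56}
insert 74 → {74, 56}
insert 52 → {74, 56, 52}
call next patient → 74; now {56, 52}
call next patient → 56; now {52}
insert 81 → {81, 52}
insert 75 → {81, 75, 52}
insert 58 → {81, 75, 58, 52}
call next patient → 81; now {75, 58, 52}
call next patient → 75; now {58, 52}
insert 64 → {64, 58, 52}
call next patient → 64; now {58, 52}
call next patient → 58; now {52}
insert 62 → {62, 52}
insert 70 → {70, 62, 52}
insert 68 → {70, 68, 62, 52}
insert 65 → {70, 68, 65, 62, 52}
insert 55 → {70, 68, 65, 62, 55, 52}
insert 72 → {72, 70, 68, 65, 62, 55, 52}
call next patient → 72; now {70, 68, 65, 62, 55, 52}
call next patient → 70; now {68, 65, 62, 55, 52}
call next patient → 68; now {65, 62, 55, 52}
insert 69 → {69, 65, 62, 55, 52}
insert 73 → {73, 69, 65, 62, 55, 52}
call next patient → 73; now {69, 65, 62, 55, 52}
call next patient → 69; now {65, 62, 55, 52}
call next patient → 65; now {62, 55, 52}
insert 66 → {66, 62, 55, 52}
call next patient → 66; now {62, 55, 52}
call next patient → 62; now {55, 52}
insert 80 → {80, 55, 52}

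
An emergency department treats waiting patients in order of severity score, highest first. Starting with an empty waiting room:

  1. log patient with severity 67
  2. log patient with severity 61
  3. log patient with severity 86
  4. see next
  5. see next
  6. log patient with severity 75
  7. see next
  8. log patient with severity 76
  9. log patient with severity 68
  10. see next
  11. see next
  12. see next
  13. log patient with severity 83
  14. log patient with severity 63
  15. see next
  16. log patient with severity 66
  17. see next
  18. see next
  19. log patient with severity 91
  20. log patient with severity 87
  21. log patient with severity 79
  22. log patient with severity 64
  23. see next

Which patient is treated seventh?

83

insert 67 → {67}
insert 61 → {67, 61}
insert 86 → {86, 67, 61}
see next → 86; now {67, 61}
see next → 67; now {61}
insert 75 → {75, 61}
see next → 75; now {61}
insert 76 → {76, 61}
insert 68 → {76, 68, 61}
see next → 76; now {68, 61}
see next → 68; now {61}
see next → 61; now {}
insert 83 → {83}
insert 63 → {83, 63}
see next → 83; now {63}
insert 66 → {66, 63}
see next → 66; now {63}
see next → 63; now {}
insert 91 → {91}
insert 87 → {91, 87}
insert 79 → {91, 87, 79}
insert 64 → {91, 87, 79, 64}
see next → 91; now {87, 79, 64}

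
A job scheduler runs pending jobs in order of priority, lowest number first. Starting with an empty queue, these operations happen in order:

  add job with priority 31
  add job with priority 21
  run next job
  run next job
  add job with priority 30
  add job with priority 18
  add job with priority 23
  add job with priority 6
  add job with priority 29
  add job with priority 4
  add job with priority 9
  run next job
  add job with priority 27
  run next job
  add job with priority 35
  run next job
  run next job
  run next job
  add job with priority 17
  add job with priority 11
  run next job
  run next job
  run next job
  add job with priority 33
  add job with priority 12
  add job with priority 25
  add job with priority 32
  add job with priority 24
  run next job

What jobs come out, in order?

[21, 31, 4, 6, 9, 18, 23, 11, 17, 27, 12]

insert 31 → {31}
insert 21 → {21, 31}
run next job → 21; now {31}
run next job → 31; now {}
insert 30 → {30}
insert 18 → {18, 30}
insert 23 → {18, 23, 30}
insert 6 → {6, 18, 23, 30}
insert 29 → {6, 18, 23, 29, 30}
insert 4 → {4, 6, 18, 23, 29, 30}
insert 9 → {4, 6, 9, 18, 23, 29, 30}
run next job → 4; now {6, 9, 18, 23, 29, 30}
insert 27 → {6, 9, 18, 23, 27, 29, 30}
run next job → 6; now {9, 18, 23, 27, 29, 30}
insert 35 → {9, 18, 23, 27, 29, 30, 35}
run next job → 9; now {18, 23, 27, 29, 30, 35}
run next job → 18; now {23, 27, 29, 30, 35}
run next job → 23; now {27, 29, 30, 35}
insert 17 → {17, 27, 29, 30, 35}
insert 11 → {11, 17, 27, 29, 30, 35}
run next job → 11; now {17, 27, 29, 30, 35}
run next job → 17; now {27, 29, 30, 35}
run next job → 27; now {29, 30, 35}
insert 33 → {29, 30, 33, 35}
insert 12 → {12, 29, 30, 33, 35}
insert 25 → {12, 25, 29, 30, 33, 35}
insert 32 → {12, 25, 29, 30, 32, 33, 35}
insert 24 → {12, 24, 25, 29, 30, 32, 33, 35}
run next job → 12; now {24, 25, 29, 30, 32, 33, 35}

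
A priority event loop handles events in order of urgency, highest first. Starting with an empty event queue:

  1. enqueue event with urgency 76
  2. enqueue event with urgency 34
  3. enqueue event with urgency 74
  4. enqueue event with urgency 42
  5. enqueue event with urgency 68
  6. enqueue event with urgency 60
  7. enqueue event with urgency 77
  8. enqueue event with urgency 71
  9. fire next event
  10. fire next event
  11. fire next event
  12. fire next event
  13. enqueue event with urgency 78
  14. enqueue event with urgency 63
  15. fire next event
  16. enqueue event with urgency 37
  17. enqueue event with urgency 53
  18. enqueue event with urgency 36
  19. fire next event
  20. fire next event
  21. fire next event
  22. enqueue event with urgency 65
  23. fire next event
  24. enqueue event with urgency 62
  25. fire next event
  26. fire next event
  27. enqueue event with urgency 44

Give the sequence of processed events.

insert 76 → {76}
insert 34 → {76, 34}
insert 74 → {76, 74, 34}
insert 42 → {76, 74, 42, 34}
insert 68 → {76, 74, 68, 42, 34}
insert 60 → {76, 74, 68, 60, 42, 34}
insert 77 → {77, 76, 74, 68, 60, 42, 34}
insert 71 → {77, 76, 74, 71, 68, 60, 42, 34}
fire next event → 77; now {76, 74, 71, 68, 60, 42, 34}
fire next event → 76; now {74, 71, 68, 60, 42, 34}
fire next event → 74; now {71, 68, 60, 42, 34}
fire next event → 71; now {68, 60, 42, 34}
insert 78 → {78, 68, 60, 42, 34}
insert 63 → {78, 68, 63, 60, 42, 34}
fire next event → 78; now {68, 63, 60, 42, 34}
insert 37 → {68, 63, 60, 42, 37, 34}
insert 53 → {68, 63, 60, 53, 42, 37, 34}
insert 36 → {68, 63, 60, 53, 42, 37, 36, 34}
fire next event → 68; now {63, 60, 53, 42, 37, 36, 34}
fire next event → 63; now {60, 53, 42, 37, 36, 34}
fire next event → 60; now {53, 42, 37, 36, 34}
insert 65 → {65, 53, 42, 37, 36, 34}
fire next event → 65; now {53, 42, 37, 36, 34}
insert 62 → {62, 53, 42, 37, 36, 34}
fire next event → 62; now {53, 42, 37, 36, 34}
fire next event → 53; now {42, 37, 36, 34}
insert 44 → {44, 42, 37, 36, 34}

[77, 76, 74, 71, 78, 68, 63, 60, 65, 62, 53]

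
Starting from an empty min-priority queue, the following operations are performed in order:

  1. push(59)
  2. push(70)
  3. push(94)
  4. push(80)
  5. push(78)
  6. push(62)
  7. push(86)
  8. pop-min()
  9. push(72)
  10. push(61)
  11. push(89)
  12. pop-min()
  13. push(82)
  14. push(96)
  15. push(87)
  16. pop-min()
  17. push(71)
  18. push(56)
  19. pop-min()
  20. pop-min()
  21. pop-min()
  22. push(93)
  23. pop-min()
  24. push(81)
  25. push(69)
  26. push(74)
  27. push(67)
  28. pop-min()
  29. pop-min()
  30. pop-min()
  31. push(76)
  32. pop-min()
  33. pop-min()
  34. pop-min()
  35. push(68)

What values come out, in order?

[59, 61, 62, 56, 70, 71, 72, 67, 69, 74, 76, 78, 80]

insert 59 → {59}
insert 70 → {59, 70}
insert 94 → {59, 70, 94}
insert 80 → {59, 70, 80, 94}
insert 78 → {59, 70, 78, 80, 94}
insert 62 → {59, 62, 70, 78, 80, 94}
insert 86 → {59, 62, 70, 78, 80, 86, 94}
pop-min → 59; now {62, 70, 78, 80, 86, 94}
insert 72 → {62, 70, 72, 78, 80, 86, 94}
insert 61 → {61, 62, 70, 72, 78, 80, 86, 94}
insert 89 → {61, 62, 70, 72, 78, 80, 86, 89, 94}
pop-min → 61; now {62, 70, 72, 78, 80, 86, 89, 94}
insert 82 → {62, 70, 72, 78, 80, 82, 86, 89, 94}
insert 96 → {62, 70, 72, 78, 80, 82, 86, 89, 94, 96}
insert 87 → {62, 70, 72, 78, 80, 82, 86, 87, 89, 94, 96}
pop-min → 62; now {70, 72, 78, 80, 82, 86, 87, 89, 94, 96}
insert 71 → {70, 71, 72, 78, 80, 82, 86, 87, 89, 94, 96}
insert 56 → {56, 70, 71, 72, 78, 80, 82, 86, 87, 89, 94, 96}
pop-min → 56; now {70, 71, 72, 78, 80, 82, 86, 87, 89, 94, 96}
pop-min → 70; now {71, 72, 78, 80, 82, 86, 87, 89, 94, 96}
pop-min → 71; now {72, 78, 80, 82, 86, 87, 89, 94, 96}
insert 93 → {72, 78, 80, 82, 86, 87, 89, 93, 94, 96}
pop-min → 72; now {78, 80, 82, 86, 87, 89, 93, 94, 96}
insert 81 → {78, 80, 81, 82, 86, 87, 89, 93, 94, 96}
insert 69 → {69, 78, 80, 81, 82, 86, 87, 89, 93, 94, 96}
insert 74 → {69, 74, 78, 80, 81, 82, 86, 87, 89, 93, 94, 96}
insert 67 → {67, 69, 74, 78, 80, 81, 82, 86, 87, 89, 93, 94, 96}
pop-min → 67; now {69, 74, 78, 80, 81, 82, 86, 87, 89, 93, 94, 96}
pop-min → 69; now {74, 78, 80, 81, 82, 86, 87, 89, 93, 94, 96}
pop-min → 74; now {78, 80, 81, 82, 86, 87, 89, 93, 94, 96}
insert 76 → {76, 78, 80, 81, 82, 86, 87, 89, 93, 94, 96}
pop-min → 76; now {78, 80, 81, 82, 86, 87, 89, 93, 94, 96}
pop-min → 78; now {80, 81, 82, 86, 87, 89, 93, 94, 96}
pop-min → 80; now {81, 82, 86, 87, 89, 93, 94, 96}
insert 68 → {68, 81, 82, 86, 87, 89, 93, 94, 96}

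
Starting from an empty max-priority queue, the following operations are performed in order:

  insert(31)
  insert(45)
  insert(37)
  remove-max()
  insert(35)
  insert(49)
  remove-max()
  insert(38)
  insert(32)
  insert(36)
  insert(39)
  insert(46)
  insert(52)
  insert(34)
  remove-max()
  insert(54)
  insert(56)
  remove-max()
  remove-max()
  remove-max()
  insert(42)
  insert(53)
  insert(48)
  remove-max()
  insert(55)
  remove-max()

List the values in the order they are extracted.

insert 31 → {31}
insert 45 → {45, 31}
insert 37 → {45, 37, 31}
remove-max → 45; now {37, 31}
insert 35 → {37, 35, 31}
insert 49 → {49, 37, 35, 31}
remove-max → 49; now {37, 35, 31}
insert 38 → {38, 37, 35, 31}
insert 32 → {38, 37, 35, 32, 31}
insert 36 → {38, 37, 36, 35, 32, 31}
insert 39 → {39, 38, 37, 36, 35, 32, 31}
insert 46 → {46, 39, 38, 37, 36, 35, 32, 31}
insert 52 → {52, 46, 39, 38, 37, 36, 35, 32, 31}
insert 34 → {52, 46, 39, 38, 37, 36, 35, 34, 32, 31}
remove-max → 52; now {46, 39, 38, 37, 36, 35, 34, 32, 31}
insert 54 → {54, 46, 39, 38, 37, 36, 35, 34, 32, 31}
insert 56 → {56, 54, 46, 39, 38, 37, 36, 35, 34, 32, 31}
remove-max → 56; now {54, 46, 39, 38, 37, 36, 35, 34, 32, 31}
remove-max → 54; now {46, 39, 38, 37, 36, 35, 34, 32, 31}
remove-max → 46; now {39, 38, 37, 36, 35, 34, 32, 31}
insert 42 → {42, 39, 38, 37, 36, 35, 34, 32, 31}
insert 53 → {53, 42, 39, 38, 37, 36, 35, 34, 32, 31}
insert 48 → {53, 48, 42, 39, 38, 37, 36, 35, 34, 32, 31}
remove-max → 53; now {48, 42, 39, 38, 37, 36, 35, 34, 32, 31}
insert 55 → {55, 48, 42, 39, 38, 37, 36, 35, 34, 32, 31}
remove-max → 55; now {48, 42, 39, 38, 37, 36, 35, 34, 32, 31}

[45, 49, 52, 56, 54, 46, 53, 55]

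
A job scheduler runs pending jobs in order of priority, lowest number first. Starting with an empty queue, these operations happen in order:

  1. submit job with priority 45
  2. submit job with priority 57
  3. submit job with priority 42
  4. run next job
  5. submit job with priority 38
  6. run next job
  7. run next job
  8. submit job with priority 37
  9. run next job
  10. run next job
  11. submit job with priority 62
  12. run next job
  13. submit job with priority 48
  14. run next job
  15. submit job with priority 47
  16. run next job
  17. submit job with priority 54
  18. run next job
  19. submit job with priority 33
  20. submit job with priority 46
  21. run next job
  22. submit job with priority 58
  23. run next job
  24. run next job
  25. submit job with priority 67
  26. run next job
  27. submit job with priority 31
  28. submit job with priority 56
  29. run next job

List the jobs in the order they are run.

42, 38, 45, 37, 57, 62, 48, 47, 54, 33, 46, 58, 67, 31

insert 45 → {45}
insert 57 → {45, 57}
insert 42 → {42, 45, 57}
run next job → 42; now {45, 57}
insert 38 → {38, 45, 57}
run next job → 38; now {45, 57}
run next job → 45; now {57}
insert 37 → {37, 57}
run next job → 37; now {57}
run next job → 57; now {}
insert 62 → {62}
run next job → 62; now {}
insert 48 → {48}
run next job → 48; now {}
insert 47 → {47}
run next job → 47; now {}
insert 54 → {54}
run next job → 54; now {}
insert 33 → {33}
insert 46 → {33, 46}
run next job → 33; now {46}
insert 58 → {46, 58}
run next job → 46; now {58}
run next job → 58; now {}
insert 67 → {67}
run next job → 67; now {}
insert 31 → {31}
insert 56 → {31, 56}
run next job → 31; now {56}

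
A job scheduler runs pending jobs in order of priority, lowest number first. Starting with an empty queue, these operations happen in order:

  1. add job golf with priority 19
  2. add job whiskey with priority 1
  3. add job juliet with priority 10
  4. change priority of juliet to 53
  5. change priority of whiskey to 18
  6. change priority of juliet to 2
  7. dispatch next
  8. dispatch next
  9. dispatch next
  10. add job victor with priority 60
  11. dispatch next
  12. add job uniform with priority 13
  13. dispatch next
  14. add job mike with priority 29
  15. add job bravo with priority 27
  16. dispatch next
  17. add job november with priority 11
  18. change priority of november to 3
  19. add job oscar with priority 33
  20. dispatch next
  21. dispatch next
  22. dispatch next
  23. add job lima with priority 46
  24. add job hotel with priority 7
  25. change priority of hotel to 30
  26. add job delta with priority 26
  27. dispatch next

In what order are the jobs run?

add golf (priority 19) → {golf:19}
add whiskey (priority 1) → {whiskey:1, golf:19}
add juliet (priority 10) → {whiskey:1, juliet:10, golf:19}
update juliet to priority 53 → {whiskey:1, golf:19, juliet:53}
update whiskey to priority 18 → {whiskey:18, golf:19, juliet:53}
update juliet to priority 2 → {juliet:2, whiskey:18, golf:19}
dispatch next → juliet; now {whiskey:18, golf:19}
dispatch next → whiskey; now {golf:19}
dispatch next → golf; now {}
add victor (priority 60) → {victor:60}
dispatch next → victor; now {}
add uniform (priority 13) → {uniform:13}
dispatch next → uniform; now {}
add mike (priority 29) → {mike:29}
add bravo (priority 27) → {bravo:27, mike:29}
dispatch next → bravo; now {mike:29}
add november (priority 11) → {november:11, mike:29}
update november to priority 3 → {november:3, mike:29}
add oscar (priority 33) → {november:3, mike:29, oscar:33}
dispatch next → november; now {mike:29, oscar:33}
dispatch next → mike; now {oscar:33}
dispatch next → oscar; now {}
add lima (priority 46) → {lima:46}
add hotel (priority 7) → {hotel:7, lima:46}
update hotel to priority 30 → {hotel:30, lima:46}
add delta (priority 26) → {delta:26, hotel:30, lima:46}
dispatch next → delta; now {hotel:30, lima:46}

[juliet, whiskey, golf, victor, uniform, bravo, november, mike, oscar, delta]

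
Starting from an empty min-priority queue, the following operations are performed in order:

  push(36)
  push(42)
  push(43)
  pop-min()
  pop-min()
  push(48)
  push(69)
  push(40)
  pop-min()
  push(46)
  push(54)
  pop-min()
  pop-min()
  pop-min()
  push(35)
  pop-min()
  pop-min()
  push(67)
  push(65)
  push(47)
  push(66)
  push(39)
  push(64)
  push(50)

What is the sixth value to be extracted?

insert 36 → {36}
insert 42 → {36, 42}
insert 43 → {36, 42, 43}
pop-min → 36; now {42, 43}
pop-min → 42; now {43}
insert 48 → {43, 48}
insert 69 → {43, 48, 69}
insert 40 → {40, 43, 48, 69}
pop-min → 40; now {43, 48, 69}
insert 46 → {43, 46, 48, 69}
insert 54 → {43, 46, 48, 54, 69}
pop-min → 43; now {46, 48, 54, 69}
pop-min → 46; now {48, 54, 69}
pop-min → 48; now {54, 69}
insert 35 → {35, 54, 69}
pop-min → 35; now {54, 69}
pop-min → 54; now {69}
insert 67 → {67, 69}
insert 65 → {65, 67, 69}
insert 47 → {47, 65, 67, 69}
insert 66 → {47, 65, 66, 67, 69}
insert 39 → {39, 47, 65, 66, 67, 69}
insert 64 → {39, 47, 64, 65, 66, 67, 69}
insert 50 → {39, 47, 50, 64, 65, 66, 67, 69}

48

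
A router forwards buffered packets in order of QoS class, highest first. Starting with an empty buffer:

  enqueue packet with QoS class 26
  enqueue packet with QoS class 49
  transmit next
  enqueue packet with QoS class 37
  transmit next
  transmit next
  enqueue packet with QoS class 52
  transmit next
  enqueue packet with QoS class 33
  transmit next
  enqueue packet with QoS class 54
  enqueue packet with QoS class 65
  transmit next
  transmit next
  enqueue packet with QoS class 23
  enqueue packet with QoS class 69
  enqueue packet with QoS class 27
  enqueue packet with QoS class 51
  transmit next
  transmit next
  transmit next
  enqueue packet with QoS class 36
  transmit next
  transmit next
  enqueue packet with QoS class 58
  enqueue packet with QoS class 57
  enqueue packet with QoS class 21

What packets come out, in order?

49 → 37 → 26 → 52 → 33 → 65 → 54 → 69 → 51 → 27 → 36 → 23

insert 26 → {26}
insert 49 → {49, 26}
transmit next → 49; now {26}
insert 37 → {37, 26}
transmit next → 37; now {26}
transmit next → 26; now {}
insert 52 → {52}
transmit next → 52; now {}
insert 33 → {33}
transmit next → 33; now {}
insert 54 → {54}
insert 65 → {65, 54}
transmit next → 65; now {54}
transmit next → 54; now {}
insert 23 → {23}
insert 69 → {69, 23}
insert 27 → {69, 27, 23}
insert 51 → {69, 51, 27, 23}
transmit next → 69; now {51, 27, 23}
transmit next → 51; now {27, 23}
transmit next → 27; now {23}
insert 36 → {36, 23}
transmit next → 36; now {23}
transmit next → 23; now {}
insert 58 → {58}
insert 57 → {58, 57}
insert 21 → {58, 57, 21}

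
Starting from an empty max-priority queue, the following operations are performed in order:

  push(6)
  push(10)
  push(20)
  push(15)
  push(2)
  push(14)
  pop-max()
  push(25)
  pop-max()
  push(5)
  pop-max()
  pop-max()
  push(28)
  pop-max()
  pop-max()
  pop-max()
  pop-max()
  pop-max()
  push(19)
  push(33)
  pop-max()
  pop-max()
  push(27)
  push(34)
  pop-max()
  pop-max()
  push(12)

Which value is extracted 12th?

34

insert 6 → {6}
insert 10 → {10, 6}
insert 20 → {20, 10, 6}
insert 15 → {20, 15, 10, 6}
insert 2 → {20, 15, 10, 6, 2}
insert 14 → {20, 15, 14, 10, 6, 2}
pop-max → 20; now {15, 14, 10, 6, 2}
insert 25 → {25, 15, 14, 10, 6, 2}
pop-max → 25; now {15, 14, 10, 6, 2}
insert 5 → {15, 14, 10, 6, 5, 2}
pop-max → 15; now {14, 10, 6, 5, 2}
pop-max → 14; now {10, 6, 5, 2}
insert 28 → {28, 10, 6, 5, 2}
pop-max → 28; now {10, 6, 5, 2}
pop-max → 10; now {6, 5, 2}
pop-max → 6; now {5, 2}
pop-max → 5; now {2}
pop-max → 2; now {}
insert 19 → {19}
insert 33 → {33, 19}
pop-max → 33; now {19}
pop-max → 19; now {}
insert 27 → {27}
insert 34 → {34, 27}
pop-max → 34; now {27}
pop-max → 27; now {}
insert 12 → {12}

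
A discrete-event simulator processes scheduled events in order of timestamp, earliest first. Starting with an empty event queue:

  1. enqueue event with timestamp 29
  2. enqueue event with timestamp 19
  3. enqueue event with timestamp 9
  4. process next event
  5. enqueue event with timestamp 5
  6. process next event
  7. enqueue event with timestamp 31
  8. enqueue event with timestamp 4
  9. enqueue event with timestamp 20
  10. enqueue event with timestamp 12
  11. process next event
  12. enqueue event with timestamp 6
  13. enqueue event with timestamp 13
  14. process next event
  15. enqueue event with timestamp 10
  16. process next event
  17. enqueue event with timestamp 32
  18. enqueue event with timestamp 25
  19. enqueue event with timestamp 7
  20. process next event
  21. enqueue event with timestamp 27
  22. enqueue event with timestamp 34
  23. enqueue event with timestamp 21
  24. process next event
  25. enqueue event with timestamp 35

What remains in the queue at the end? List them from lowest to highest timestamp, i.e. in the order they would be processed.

insert 29 → {29}
insert 19 → {19, 29}
insert 9 → {9, 19, 29}
process next event → 9; now {19, 29}
insert 5 → {5, 19, 29}
process next event → 5; now {19, 29}
insert 31 → {19, 29, 31}
insert 4 → {4, 19, 29, 31}
insert 20 → {4, 19, 20, 29, 31}
insert 12 → {4, 12, 19, 20, 29, 31}
process next event → 4; now {12, 19, 20, 29, 31}
insert 6 → {6, 12, 19, 20, 29, 31}
insert 13 → {6, 12, 13, 19, 20, 29, 31}
process next event → 6; now {12, 13, 19, 20, 29, 31}
insert 10 → {10, 12, 13, 19, 20, 29, 31}
process next event → 10; now {12, 13, 19, 20, 29, 31}
insert 32 → {12, 13, 19, 20, 29, 31, 32}
insert 25 → {12, 13, 19, 20, 25, 29, 31, 32}
insert 7 → {7, 12, 13, 19, 20, 25, 29, 31, 32}
process next event → 7; now {12, 13, 19, 20, 25, 29, 31, 32}
insert 27 → {12, 13, 19, 20, 25, 27, 29, 31, 32}
insert 34 → {12, 13, 19, 20, 25, 27, 29, 31, 32, 34}
insert 21 → {12, 13, 19, 20, 21, 25, 27, 29, 31, 32, 34}
process next event → 12; now {13, 19, 20, 21, 25, 27, 29, 31, 32, 34}
insert 35 → {13, 19, 20, 21, 25, 27, 29, 31, 32, 34, 35}

[13, 19, 20, 21, 25, 27, 29, 31, 32, 34, 35]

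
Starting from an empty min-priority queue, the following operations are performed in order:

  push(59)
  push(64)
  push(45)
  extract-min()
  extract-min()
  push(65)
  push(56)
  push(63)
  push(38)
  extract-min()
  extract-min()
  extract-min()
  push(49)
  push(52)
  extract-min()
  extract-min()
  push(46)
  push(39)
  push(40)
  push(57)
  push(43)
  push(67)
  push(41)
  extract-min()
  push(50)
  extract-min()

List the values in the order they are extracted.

insert 59 → {59}
insert 64 → {59, 64}
insert 45 → {45, 59, 64}
extract-min → 45; now {59, 64}
extract-min → 59; now {64}
insert 65 → {64, 65}
insert 56 → {56, 64, 65}
insert 63 → {56, 63, 64, 65}
insert 38 → {38, 56, 63, 64, 65}
extract-min → 38; now {56, 63, 64, 65}
extract-min → 56; now {63, 64, 65}
extract-min → 63; now {64, 65}
insert 49 → {49, 64, 65}
insert 52 → {49, 52, 64, 65}
extract-min → 49; now {52, 64, 65}
extract-min → 52; now {64, 65}
insert 46 → {46, 64, 65}
insert 39 → {39, 46, 64, 65}
insert 40 → {39, 40, 46, 64, 65}
insert 57 → {39, 40, 46, 57, 64, 65}
insert 43 → {39, 40, 43, 46, 57, 64, 65}
insert 67 → {39, 40, 43, 46, 57, 64, 65, 67}
insert 41 → {39, 40, 41, 43, 46, 57, 64, 65, 67}
extract-min → 39; now {40, 41, 43, 46, 57, 64, 65, 67}
insert 50 → {40, 41, 43, 46, 50, 57, 64, 65, 67}
extract-min → 40; now {41, 43, 46, 50, 57, 64, 65, 67}

[45, 59, 38, 56, 63, 49, 52, 39, 40]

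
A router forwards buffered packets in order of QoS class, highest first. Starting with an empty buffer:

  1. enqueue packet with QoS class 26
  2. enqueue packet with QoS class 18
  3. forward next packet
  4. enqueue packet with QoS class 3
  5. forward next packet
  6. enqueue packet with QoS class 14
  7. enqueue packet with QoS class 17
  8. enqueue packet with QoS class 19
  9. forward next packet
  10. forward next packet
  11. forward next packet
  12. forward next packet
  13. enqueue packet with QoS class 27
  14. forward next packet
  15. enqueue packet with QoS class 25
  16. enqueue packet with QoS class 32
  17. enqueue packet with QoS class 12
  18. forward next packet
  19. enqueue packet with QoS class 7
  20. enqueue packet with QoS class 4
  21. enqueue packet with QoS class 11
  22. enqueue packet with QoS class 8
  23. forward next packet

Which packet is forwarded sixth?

insert 26 → {26}
insert 18 → {26, 18}
forward next packet → 26; now {18}
insert 3 → {18, 3}
forward next packet → 18; now {3}
insert 14 → {14, 3}
insert 17 → {17, 14, 3}
insert 19 → {19, 17, 14, 3}
forward next packet → 19; now {17, 14, 3}
forward next packet → 17; now {14, 3}
forward next packet → 14; now {3}
forward next packet → 3; now {}
insert 27 → {27}
forward next packet → 27; now {}
insert 25 → {25}
insert 32 → {32, 25}
insert 12 → {32, 25, 12}
forward next packet → 32; now {25, 12}
insert 7 → {25, 12, 7}
insert 4 → {25, 12, 7, 4}
insert 11 → {25, 12, 11, 7, 4}
insert 8 → {25, 12, 11, 8, 7, 4}
forward next packet → 25; now {12, 11, 8, 7, 4}

3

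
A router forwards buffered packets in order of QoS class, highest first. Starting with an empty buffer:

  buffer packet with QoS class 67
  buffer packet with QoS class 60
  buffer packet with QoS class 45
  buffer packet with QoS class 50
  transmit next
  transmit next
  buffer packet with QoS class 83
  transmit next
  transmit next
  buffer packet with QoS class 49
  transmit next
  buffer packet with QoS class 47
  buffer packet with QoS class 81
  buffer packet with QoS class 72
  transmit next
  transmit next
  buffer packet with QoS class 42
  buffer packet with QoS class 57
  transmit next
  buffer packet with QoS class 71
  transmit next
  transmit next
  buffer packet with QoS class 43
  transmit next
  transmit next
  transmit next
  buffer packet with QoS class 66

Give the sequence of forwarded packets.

67 → 60 → 83 → 50 → 49 → 81 → 72 → 57 → 71 → 47 → 45 → 43 → 42

insert 67 → {67}
insert 60 → {67, 60}
insert 45 → {67, 60, 45}
insert 50 → {67, 60, 50, 45}
transmit next → 67; now {60, 50, 45}
transmit next → 60; now {50, 45}
insert 83 → {83, 50, 45}
transmit next → 83; now {50, 45}
transmit next → 50; now {45}
insert 49 → {49, 45}
transmit next → 49; now {45}
insert 47 → {47, 45}
insert 81 → {81, 47, 45}
insert 72 → {81, 72, 47, 45}
transmit next → 81; now {72, 47, 45}
transmit next → 72; now {47, 45}
insert 42 → {47, 45, 42}
insert 57 → {57, 47, 45, 42}
transmit next → 57; now {47, 45, 42}
insert 71 → {71, 47, 45, 42}
transmit next → 71; now {47, 45, 42}
transmit next → 47; now {45, 42}
insert 43 → {45, 43, 42}
transmit next → 45; now {43, 42}
transmit next → 43; now {42}
transmit next → 42; now {}
insert 66 → {66}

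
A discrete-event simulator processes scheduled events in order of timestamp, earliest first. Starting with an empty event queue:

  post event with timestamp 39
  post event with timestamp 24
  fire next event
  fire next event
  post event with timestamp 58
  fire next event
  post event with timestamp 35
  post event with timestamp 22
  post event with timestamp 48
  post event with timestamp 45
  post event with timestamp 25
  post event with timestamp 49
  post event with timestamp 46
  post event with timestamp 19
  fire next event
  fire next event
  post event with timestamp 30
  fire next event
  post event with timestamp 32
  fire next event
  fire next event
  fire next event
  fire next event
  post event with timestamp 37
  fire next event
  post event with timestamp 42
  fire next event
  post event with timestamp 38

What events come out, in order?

insert 39 → {39}
insert 24 → {24, 39}
fire next event → 24; now {39}
fire next event → 39; now {}
insert 58 → {58}
fire next event → 58; now {}
insert 35 → {35}
insert 22 → {22, 35}
insert 48 → {22, 35, 48}
insert 45 → {22, 35, 45, 48}
insert 25 → {22, 25, 35, 45, 48}
insert 49 → {22, 25, 35, 45, 48, 49}
insert 46 → {22, 25, 35, 45, 46, 48, 49}
insert 19 → {19, 22, 25, 35, 45, 46, 48, 49}
fire next event → 19; now {22, 25, 35, 45, 46, 48, 49}
fire next event → 22; now {25, 35, 45, 46, 48, 49}
insert 30 → {25, 30, 35, 45, 46, 48, 49}
fire next event → 25; now {30, 35, 45, 46, 48, 49}
insert 32 → {30, 32, 35, 45, 46, 48, 49}
fire next event → 30; now {32, 35, 45, 46, 48, 49}
fire next event → 32; now {35, 45, 46, 48, 49}
fire next event → 35; now {45, 46, 48, 49}
fire next event → 45; now {46, 48, 49}
insert 37 → {37, 46, 48, 49}
fire next event → 37; now {46, 48, 49}
insert 42 → {42, 46, 48, 49}
fire next event → 42; now {46, 48, 49}
insert 38 → {38, 46, 48, 49}

[24, 39, 58, 19, 22, 25, 30, 32, 35, 45, 37, 42]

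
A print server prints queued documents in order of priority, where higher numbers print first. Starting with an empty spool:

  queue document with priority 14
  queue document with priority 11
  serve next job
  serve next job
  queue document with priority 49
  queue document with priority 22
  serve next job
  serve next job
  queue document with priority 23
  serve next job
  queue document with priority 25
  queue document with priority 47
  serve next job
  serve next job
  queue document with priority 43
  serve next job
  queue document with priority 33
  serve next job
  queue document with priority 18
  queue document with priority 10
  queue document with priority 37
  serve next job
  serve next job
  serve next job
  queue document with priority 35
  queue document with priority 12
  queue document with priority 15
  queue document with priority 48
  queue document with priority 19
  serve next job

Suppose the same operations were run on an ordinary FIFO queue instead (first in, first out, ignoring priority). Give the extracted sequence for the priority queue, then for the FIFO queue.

priority queue: 14, 11, 49, 22, 23, 47, 25, 43, 33, 37, 18, 10, 48; FIFO queue: 14, 11, 49, 22, 23, 25, 47, 43, 33, 18, 10, 37, 35

insert 14 → {14}
insert 11 → {14, 11}
serve next job → 14; now {11}
serve next job → 11; now {}
insert 49 → {49}
insert 22 → {49, 22}
serve next job → 49; now {22}
serve next job → 22; now {}
insert 23 → {23}
serve next job → 23; now {}
insert 25 → {25}
insert 47 → {47, 25}
serve next job → 47; now {25}
serve next job → 25; now {}
insert 43 → {43}
serve next job → 43; now {}
insert 33 → {33}
serve next job → 33; now {}
insert 18 → {18}
insert 10 → {18, 10}
insert 37 → {37, 18, 10}
serve next job → 37; now {18, 10}
serve next job → 18; now {10}
serve next job → 10; now {}
insert 35 → {35}
insert 12 → {35, 12}
insert 15 → {35, 15, 12}
insert 48 → {48, 35, 15, 12}
insert 19 → {48, 35, 19, 15, 12}
serve next job → 48; now {35, 19, 15, 12}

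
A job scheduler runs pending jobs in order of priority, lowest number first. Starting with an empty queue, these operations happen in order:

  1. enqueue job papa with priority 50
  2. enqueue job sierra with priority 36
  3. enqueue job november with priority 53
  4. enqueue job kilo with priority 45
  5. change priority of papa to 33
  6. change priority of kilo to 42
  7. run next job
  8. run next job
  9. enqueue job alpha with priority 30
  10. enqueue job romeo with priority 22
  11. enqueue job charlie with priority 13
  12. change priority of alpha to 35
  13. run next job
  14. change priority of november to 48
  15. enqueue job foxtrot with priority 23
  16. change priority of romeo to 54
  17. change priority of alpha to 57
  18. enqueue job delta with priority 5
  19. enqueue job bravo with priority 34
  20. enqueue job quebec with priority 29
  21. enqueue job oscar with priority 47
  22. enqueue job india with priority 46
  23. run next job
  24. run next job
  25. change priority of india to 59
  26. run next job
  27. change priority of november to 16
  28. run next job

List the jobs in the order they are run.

add papa (priority 50) → {papa:50}
add sierra (priority 36) → {sierra:36, papa:50}
add november (priority 53) → {sierra:36, papa:50, november:53}
add kilo (priority 45) → {sierra:36, kilo:45, papa:50, november:53}
update papa to priority 33 → {papa:33, sierra:36, kilo:45, november:53}
update kilo to priority 42 → {papa:33, sierra:36, kilo:42, november:53}
run next job → papa; now {sierra:36, kilo:42, november:53}
run next job → sierra; now {kilo:42, november:53}
add alpha (priority 30) → {alpha:30, kilo:42, november:53}
add romeo (priority 22) → {romeo:22, alpha:30, kilo:42, november:53}
add charlie (priority 13) → {charlie:13, romeo:22, alpha:30, kilo:42, november:53}
update alpha to priority 35 → {charlie:13, romeo:22, alpha:35, kilo:42, november:53}
run next job → charlie; now {romeo:22, alpha:35, kilo:42, november:53}
update november to priority 48 → {romeo:22, alpha:35, kilo:42, november:48}
add foxtrot (priority 23) → {romeo:22, foxtrot:23, alpha:35, kilo:42, november:48}
update romeo to priority 54 → {foxtrot:23, alpha:35, kilo:42, november:48, romeo:54}
update alpha to priority 57 → {foxtrot:23, kilo:42, november:48, romeo:54, alpha:57}
add delta (priority 5) → {delta:5, foxtrot:23, kilo:42, november:48, romeo:54, alpha:57}
add bravo (priority 34) → {delta:5, foxtrot:23, bravo:34, kilo:42, november:48, romeo:54, alpha:57}
add quebec (priority 29) → {delta:5, foxtrot:23, quebec:29, bravo:34, kilo:42, november:48, romeo:54, alpha:57}
add oscar (priority 47) → {delta:5, foxtrot:23, quebec:29, bravo:34, kilo:42, oscar:47, november:48, romeo:54, alpha:57}
add india (priority 46) → {delta:5, foxtrot:23, quebec:29, bravo:34, kilo:42, india:46, oscar:47, november:48, romeo:54, alpha:57}
run next job → delta; now {foxtrot:23, quebec:29, bravo:34, kilo:42, india:46, oscar:47, november:48, romeo:54, alpha:57}
run next job → foxtrot; now {quebec:29, bravo:34, kilo:42, india:46, oscar:47, november:48, romeo:54, alpha:57}
update india to priority 59 → {quebec:29, bravo:34, kilo:42, oscar:47, november:48, romeo:54, alpha:57, india:59}
run next job → quebec; now {bravo:34, kilo:42, oscar:47, november:48, romeo:54, alpha:57, india:59}
update november to priority 16 → {november:16, bravo:34, kilo:42, oscar:47, romeo:54, alpha:57, india:59}
run next job → november; now {bravo:34, kilo:42, oscar:47, romeo:54, alpha:57, india:59}

[papa, sierra, charlie, delta, foxtrot, quebec, november]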